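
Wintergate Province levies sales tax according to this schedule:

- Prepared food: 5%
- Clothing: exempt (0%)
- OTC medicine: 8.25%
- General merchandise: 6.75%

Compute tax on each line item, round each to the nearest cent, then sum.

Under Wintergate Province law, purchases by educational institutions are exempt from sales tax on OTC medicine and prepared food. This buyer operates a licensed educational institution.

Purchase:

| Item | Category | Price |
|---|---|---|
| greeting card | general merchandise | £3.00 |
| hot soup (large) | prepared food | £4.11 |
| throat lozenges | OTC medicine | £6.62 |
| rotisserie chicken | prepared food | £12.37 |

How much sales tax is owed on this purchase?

Greeting card £3.00: general merchandise → 6.75% → £0.20
Hot soup (large) £4.11: prepared food, buyer-exempt → 0% → £0.00
Throat lozenges £6.62: OTC medicine, buyer-exempt → 0% → £0.00
Rotisserie chicken £12.37: prepared food, buyer-exempt → 0% → £0.00
Total tax = £0.20

£0.20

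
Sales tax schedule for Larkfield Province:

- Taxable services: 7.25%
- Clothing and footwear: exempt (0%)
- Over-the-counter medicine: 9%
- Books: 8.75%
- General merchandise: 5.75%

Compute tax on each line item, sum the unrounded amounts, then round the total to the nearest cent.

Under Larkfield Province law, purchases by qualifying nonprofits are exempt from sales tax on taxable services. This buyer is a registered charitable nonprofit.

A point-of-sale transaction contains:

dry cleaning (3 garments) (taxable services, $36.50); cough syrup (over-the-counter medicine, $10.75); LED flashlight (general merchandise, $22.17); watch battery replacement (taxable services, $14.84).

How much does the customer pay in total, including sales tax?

$86.50

Dry cleaning (3 garments) $36.50: taxable services, buyer-exempt → 0% → $0.00
Cough syrup $10.75: over-the-counter medicine → 9% → $0.9675
LED flashlight $22.17: general merchandise → 5.75% → $1.274775
Watch battery replacement $14.84: taxable services, buyer-exempt → 0% → $0.00
Subtotal = $84.26; unrounded tax = $2.242275 → $2.24; total due = $86.50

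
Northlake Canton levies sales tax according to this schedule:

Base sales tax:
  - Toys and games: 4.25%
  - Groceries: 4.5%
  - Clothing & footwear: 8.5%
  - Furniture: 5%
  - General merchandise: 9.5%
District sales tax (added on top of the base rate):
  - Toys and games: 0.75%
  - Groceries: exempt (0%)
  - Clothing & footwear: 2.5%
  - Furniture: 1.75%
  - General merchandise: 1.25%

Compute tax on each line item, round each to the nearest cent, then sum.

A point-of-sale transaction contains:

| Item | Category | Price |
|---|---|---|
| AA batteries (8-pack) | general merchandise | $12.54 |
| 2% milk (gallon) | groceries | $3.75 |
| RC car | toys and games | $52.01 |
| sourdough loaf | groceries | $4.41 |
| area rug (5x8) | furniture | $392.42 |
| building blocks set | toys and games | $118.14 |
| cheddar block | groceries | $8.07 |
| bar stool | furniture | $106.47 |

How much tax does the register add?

$44.27

AA batteries (8-pack) $12.54: general merchandise → 9.5% + 1.25% district = 10.75% → $1.35
2% milk (gallon) $3.75: groceries → 4.5% + 0% district = 4.5% → $0.17
RC car $52.01: toys and games → 4.25% + 0.75% district = 5% → $2.60
Sourdough loaf $4.41: groceries → 4.5% + 0% district = 4.5% → $0.20
Area rug (5x8) $392.42: furniture → 5% + 1.75% district = 6.75% → $26.49
Building blocks set $118.14: toys and games → 4.25% + 0.75% district = 5% → $5.91
Cheddar block $8.07: groceries → 4.5% + 0% district = 4.5% → $0.36
Bar stool $106.47: furniture → 5% + 1.75% district = 6.75% → $7.19
Total tax = $1.35 + $0.17 + $2.60 + $0.20 + $26.49 + $5.91 + $0.36 + $7.19 = $44.27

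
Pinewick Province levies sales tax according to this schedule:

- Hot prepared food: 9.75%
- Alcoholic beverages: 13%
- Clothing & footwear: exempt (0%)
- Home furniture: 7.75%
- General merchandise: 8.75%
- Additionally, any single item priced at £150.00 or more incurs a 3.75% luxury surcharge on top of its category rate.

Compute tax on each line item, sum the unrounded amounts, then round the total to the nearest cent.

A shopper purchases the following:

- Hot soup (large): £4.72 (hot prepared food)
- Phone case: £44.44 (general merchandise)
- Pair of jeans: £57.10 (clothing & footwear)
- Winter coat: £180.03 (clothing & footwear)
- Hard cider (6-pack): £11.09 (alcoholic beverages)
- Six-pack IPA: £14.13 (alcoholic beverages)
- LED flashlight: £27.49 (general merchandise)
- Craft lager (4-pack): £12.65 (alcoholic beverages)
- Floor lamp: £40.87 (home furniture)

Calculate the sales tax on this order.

Hot soup (large) £4.72: hot prepared food → 9.75% → £0.4602
Phone case £44.44: general merchandise → 8.75% → £3.8885
Pair of jeans £57.10: clothing & footwear → 0% → £0.00
Winter coat £180.03: clothing & footwear → 0% + 3.75% surcharge = 3.75% → £6.751125
Hard cider (6-pack) £11.09: alcoholic beverages → 13% → £1.4417
Six-pack IPA £14.13: alcoholic beverages → 13% → £1.8369
LED flashlight £27.49: general merchandise → 8.75% → £2.405375
Craft lager (4-pack) £12.65: alcoholic beverages → 13% → £1.6445
Floor lamp £40.87: home furniture → 7.75% → £3.167425
Unrounded tax sum = £21.595725 → £21.60

£21.60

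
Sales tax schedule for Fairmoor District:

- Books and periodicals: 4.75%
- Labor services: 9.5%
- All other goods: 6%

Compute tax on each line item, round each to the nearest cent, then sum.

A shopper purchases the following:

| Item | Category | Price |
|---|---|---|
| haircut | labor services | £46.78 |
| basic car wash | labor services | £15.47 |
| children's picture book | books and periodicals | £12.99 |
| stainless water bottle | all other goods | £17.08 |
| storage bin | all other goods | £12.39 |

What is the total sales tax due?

Haircut £46.78: labor services → 9.5% → £4.44
Basic car wash £15.47: labor services → 9.5% → £1.47
Children's picture book £12.99: books and periodicals → 4.75% → £0.62
Stainless water bottle £17.08: all other goods → 6% → £1.02
Storage bin £12.39: all other goods → 6% → £0.74
Total tax = £4.44 + £1.47 + £0.62 + £1.02 + £0.74 = £8.29

£8.29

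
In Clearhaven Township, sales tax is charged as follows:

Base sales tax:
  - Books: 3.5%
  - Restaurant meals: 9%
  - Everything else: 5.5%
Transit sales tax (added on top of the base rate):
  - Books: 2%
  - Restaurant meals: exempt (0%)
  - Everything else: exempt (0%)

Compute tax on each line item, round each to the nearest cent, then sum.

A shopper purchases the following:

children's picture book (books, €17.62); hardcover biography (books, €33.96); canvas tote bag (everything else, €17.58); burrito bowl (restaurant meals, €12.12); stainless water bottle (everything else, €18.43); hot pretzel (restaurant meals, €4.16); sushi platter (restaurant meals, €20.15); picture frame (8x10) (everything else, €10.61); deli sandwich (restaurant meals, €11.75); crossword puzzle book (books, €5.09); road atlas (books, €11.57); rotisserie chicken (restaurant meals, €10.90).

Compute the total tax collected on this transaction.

Children's picture book €17.62: books → 3.5% + 2% transit = 5.5% → €0.97
Hardcover biography €33.96: books → 3.5% + 2% transit = 5.5% → €1.87
Canvas tote bag €17.58: everything else → 5.5% + 0% transit = 5.5% → €0.97
Burrito bowl €12.12: restaurant meals → 9% + 0% transit = 9% → €1.09
Stainless water bottle €18.43: everything else → 5.5% + 0% transit = 5.5% → €1.01
Hot pretzel €4.16: restaurant meals → 9% + 0% transit = 9% → €0.37
Sushi platter €20.15: restaurant meals → 9% + 0% transit = 9% → €1.81
Picture frame (8x10) €10.61: everything else → 5.5% + 0% transit = 5.5% → €0.58
Deli sandwich €11.75: restaurant meals → 9% + 0% transit = 9% → €1.06
Crossword puzzle book €5.09: books → 3.5% + 2% transit = 5.5% → €0.28
Road atlas €11.57: books → 3.5% + 2% transit = 5.5% → €0.64
Rotisserie chicken €10.90: restaurant meals → 9% + 0% transit = 9% → €0.98
Total tax = €0.97 + €1.87 + €0.97 + €1.09 + €1.01 + €0.37 + €1.81 + €0.58 + €1.06 + €0.28 + €0.64 + €0.98 = €11.63

€11.63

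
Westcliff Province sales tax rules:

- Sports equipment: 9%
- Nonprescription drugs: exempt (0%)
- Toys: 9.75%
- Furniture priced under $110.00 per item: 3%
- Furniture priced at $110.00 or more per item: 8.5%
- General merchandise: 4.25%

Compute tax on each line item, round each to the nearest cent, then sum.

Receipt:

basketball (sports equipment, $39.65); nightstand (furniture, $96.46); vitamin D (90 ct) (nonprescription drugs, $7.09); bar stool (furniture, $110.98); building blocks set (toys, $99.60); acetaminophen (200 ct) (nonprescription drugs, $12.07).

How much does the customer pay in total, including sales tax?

$391.45

Basketball $39.65: sports equipment → 9% → $3.57
Nightstand $96.46: furniture, under $110.00 → 3% → $2.89
Vitamin D (90 ct) $7.09: nonprescription drugs → 0% → $0.00
Bar stool $110.98: furniture, $110.00 or more → 8.5% → $9.43
Building blocks set $99.60: toys → 9.75% → $9.71
Acetaminophen (200 ct) $12.07: nonprescription drugs → 0% → $0.00
Subtotal = $365.85; tax = $25.60; total due = $391.45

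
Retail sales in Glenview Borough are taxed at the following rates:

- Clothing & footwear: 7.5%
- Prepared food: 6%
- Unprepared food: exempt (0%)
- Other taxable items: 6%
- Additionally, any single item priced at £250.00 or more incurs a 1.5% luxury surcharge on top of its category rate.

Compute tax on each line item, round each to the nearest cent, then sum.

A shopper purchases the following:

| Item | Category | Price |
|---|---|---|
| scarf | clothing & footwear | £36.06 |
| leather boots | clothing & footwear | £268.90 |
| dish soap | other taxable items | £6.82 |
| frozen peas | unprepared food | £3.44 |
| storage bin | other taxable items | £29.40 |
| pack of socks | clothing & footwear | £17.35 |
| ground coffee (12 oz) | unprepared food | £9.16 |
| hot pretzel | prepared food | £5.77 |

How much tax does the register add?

£30.72

Scarf £36.06: clothing & footwear → 7.5% → £2.70
Leather boots £268.90: clothing & footwear → 7.5% + 1.5% surcharge = 9% → £24.20
Dish soap £6.82: other taxable items → 6% → £0.41
Frozen peas £3.44: unprepared food → 0% → £0.00
Storage bin £29.40: other taxable items → 6% → £1.76
Pack of socks £17.35: clothing & footwear → 7.5% → £1.30
Ground coffee (12 oz) £9.16: unprepared food → 0% → £0.00
Hot pretzel £5.77: prepared food → 6% → £0.35
Total tax = £2.70 + £24.20 + £0.41 + £1.76 + £1.30 + £0.35 = £30.72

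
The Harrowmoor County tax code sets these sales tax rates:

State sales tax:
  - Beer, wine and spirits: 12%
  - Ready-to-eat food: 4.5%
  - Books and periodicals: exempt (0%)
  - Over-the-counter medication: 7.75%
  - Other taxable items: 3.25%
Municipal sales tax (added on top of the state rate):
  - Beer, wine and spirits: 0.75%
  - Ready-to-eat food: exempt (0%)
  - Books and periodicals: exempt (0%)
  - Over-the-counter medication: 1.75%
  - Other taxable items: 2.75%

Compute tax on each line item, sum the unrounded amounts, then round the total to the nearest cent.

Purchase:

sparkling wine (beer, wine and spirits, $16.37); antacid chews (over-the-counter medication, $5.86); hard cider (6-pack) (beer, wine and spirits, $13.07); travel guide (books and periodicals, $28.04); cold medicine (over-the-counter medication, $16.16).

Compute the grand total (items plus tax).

$85.35

Sparkling wine $16.37: beer, wine and spirits → 12% + 0.75% municipal = 12.75% → $2.087175
Antacid chews $5.86: over-the-counter medication → 7.75% + 1.75% municipal = 9.5% → $0.5567
Hard cider (6-pack) $13.07: beer, wine and spirits → 12% + 0.75% municipal = 12.75% → $1.666425
Travel guide $28.04: books and periodicals → 0% + 0% municipal = 0% → $0.00
Cold medicine $16.16: over-the-counter medication → 7.75% + 1.75% municipal = 9.5% → $1.5352
Subtotal = $79.50; unrounded tax = $5.8455 → $5.85; total due = $85.35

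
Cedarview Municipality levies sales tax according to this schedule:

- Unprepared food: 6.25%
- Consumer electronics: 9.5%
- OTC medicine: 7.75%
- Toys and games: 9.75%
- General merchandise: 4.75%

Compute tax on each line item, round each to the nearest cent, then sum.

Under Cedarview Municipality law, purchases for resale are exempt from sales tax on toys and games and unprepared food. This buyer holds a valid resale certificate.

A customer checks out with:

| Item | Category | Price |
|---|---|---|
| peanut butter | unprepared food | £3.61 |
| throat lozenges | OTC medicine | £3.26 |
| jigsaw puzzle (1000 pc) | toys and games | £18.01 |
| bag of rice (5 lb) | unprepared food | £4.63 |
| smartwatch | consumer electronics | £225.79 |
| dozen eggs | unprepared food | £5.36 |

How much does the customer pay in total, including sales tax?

Peanut butter £3.61: unprepared food, buyer-exempt → 0% → £0.00
Throat lozenges £3.26: OTC medicine → 7.75% → £0.25
Jigsaw puzzle (1000 pc) £18.01: toys and games, buyer-exempt → 0% → £0.00
Bag of rice (5 lb) £4.63: unprepared food, buyer-exempt → 0% → £0.00
Smartwatch £225.79: consumer electronics → 9.5% → £21.45
Dozen eggs £5.36: unprepared food, buyer-exempt → 0% → £0.00
Subtotal = £260.66; tax = £21.70; total due = £282.36

£282.36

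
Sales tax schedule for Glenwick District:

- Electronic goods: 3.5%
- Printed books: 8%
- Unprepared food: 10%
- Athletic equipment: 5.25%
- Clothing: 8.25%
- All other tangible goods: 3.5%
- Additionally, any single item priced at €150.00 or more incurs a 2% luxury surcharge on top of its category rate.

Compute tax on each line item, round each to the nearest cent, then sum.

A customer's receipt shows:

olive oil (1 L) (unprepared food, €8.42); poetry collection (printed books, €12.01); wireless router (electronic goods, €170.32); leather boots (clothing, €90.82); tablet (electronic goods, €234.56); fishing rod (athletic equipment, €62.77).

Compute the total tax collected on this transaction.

€34.86

Olive oil (1 L) €8.42: unprepared food → 10% → €0.84
Poetry collection €12.01: printed books → 8% → €0.96
Wireless router €170.32: electronic goods → 3.5% + 2% surcharge = 5.5% → €9.37
Leather boots €90.82: clothing → 8.25% → €7.49
Tablet €234.56: electronic goods → 3.5% + 2% surcharge = 5.5% → €12.90
Fishing rod €62.77: athletic equipment → 5.25% → €3.30
Total tax = €0.84 + €0.96 + €9.37 + €7.49 + €12.90 + €3.30 = €34.86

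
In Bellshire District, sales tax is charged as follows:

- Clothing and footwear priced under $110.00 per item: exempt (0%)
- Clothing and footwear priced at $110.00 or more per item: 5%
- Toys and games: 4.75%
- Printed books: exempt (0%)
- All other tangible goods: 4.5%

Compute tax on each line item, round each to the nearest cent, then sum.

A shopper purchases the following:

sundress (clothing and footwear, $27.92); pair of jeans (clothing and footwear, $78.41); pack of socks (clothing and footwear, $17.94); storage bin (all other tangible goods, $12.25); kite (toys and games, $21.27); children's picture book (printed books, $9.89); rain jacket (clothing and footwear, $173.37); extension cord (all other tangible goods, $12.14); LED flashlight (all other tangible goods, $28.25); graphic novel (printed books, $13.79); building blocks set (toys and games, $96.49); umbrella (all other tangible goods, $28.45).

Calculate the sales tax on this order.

Sundress $27.92: clothing and footwear, under $110.00 → 0% → $0.00
Pair of jeans $78.41: clothing and footwear, under $110.00 → 0% → $0.00
Pack of socks $17.94: clothing and footwear, under $110.00 → 0% → $0.00
Storage bin $12.25: all other tangible goods → 4.5% → $0.55
Kite $21.27: toys and games → 4.75% → $1.01
Children's picture book $9.89: printed books → 0% → $0.00
Rain jacket $173.37: clothing and footwear, $110.00 or more → 5% → $8.67
Extension cord $12.14: all other tangible goods → 4.5% → $0.55
LED flashlight $28.25: all other tangible goods → 4.5% → $1.27
Graphic novel $13.79: printed books → 0% → $0.00
Building blocks set $96.49: toys and games → 4.75% → $4.58
Umbrella $28.45: all other tangible goods → 4.5% → $1.28
Total tax = $0.55 + $1.01 + $8.67 + $0.55 + $1.27 + $4.58 + $1.28 = $17.91

$17.91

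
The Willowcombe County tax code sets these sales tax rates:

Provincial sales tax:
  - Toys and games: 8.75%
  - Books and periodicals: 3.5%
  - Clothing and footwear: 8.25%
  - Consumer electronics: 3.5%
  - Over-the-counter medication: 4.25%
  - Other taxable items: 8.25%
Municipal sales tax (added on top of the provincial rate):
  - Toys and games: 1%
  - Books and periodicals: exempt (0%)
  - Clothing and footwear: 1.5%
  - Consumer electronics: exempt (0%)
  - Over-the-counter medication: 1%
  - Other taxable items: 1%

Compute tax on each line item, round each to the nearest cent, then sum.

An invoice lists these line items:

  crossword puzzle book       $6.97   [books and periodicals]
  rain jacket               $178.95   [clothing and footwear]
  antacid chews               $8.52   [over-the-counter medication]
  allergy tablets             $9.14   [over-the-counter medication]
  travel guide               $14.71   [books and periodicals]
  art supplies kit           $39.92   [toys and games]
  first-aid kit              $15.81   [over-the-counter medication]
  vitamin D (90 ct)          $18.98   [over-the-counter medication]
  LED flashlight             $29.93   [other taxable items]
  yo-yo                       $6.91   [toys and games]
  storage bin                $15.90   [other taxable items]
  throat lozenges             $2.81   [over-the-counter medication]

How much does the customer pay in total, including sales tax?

Crossword puzzle book $6.97: books and periodicals → 3.5% + 0% municipal = 3.5% → $0.24
Rain jacket $178.95: clothing and footwear → 8.25% + 1.5% municipal = 9.75% → $17.45
Antacid chews $8.52: over-the-counter medication → 4.25% + 1% municipal = 5.25% → $0.45
Allergy tablets $9.14: over-the-counter medication → 4.25% + 1% municipal = 5.25% → $0.48
Travel guide $14.71: books and periodicals → 3.5% + 0% municipal = 3.5% → $0.51
Art supplies kit $39.92: toys and games → 8.75% + 1% municipal = 9.75% → $3.89
First-aid kit $15.81: over-the-counter medication → 4.25% + 1% municipal = 5.25% → $0.83
Vitamin D (90 ct) $18.98: over-the-counter medication → 4.25% + 1% municipal = 5.25% → $1.00
LED flashlight $29.93: other taxable items → 8.25% + 1% municipal = 9.25% → $2.77
Yo-yo $6.91: toys and games → 8.75% + 1% municipal = 9.75% → $0.67
Storage bin $15.90: other taxable items → 8.25% + 1% municipal = 9.25% → $1.47
Throat lozenges $2.81: over-the-counter medication → 4.25% + 1% municipal = 5.25% → $0.15
Subtotal = $348.55; tax = $29.91; total due = $378.46

$378.46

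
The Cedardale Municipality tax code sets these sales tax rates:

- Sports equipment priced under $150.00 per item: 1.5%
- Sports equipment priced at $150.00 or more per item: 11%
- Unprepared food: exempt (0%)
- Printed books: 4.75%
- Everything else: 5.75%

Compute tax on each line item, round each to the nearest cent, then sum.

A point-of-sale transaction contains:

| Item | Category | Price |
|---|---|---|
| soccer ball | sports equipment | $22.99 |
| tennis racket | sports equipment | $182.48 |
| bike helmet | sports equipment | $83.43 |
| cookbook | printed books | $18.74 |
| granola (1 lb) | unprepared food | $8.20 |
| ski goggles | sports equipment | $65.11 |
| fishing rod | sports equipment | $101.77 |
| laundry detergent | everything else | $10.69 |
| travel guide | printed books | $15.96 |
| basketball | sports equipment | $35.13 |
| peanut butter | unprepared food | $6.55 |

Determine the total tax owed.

$26.96

Soccer ball $22.99: sports equipment, under $150.00 → 1.5% → $0.34
Tennis racket $182.48: sports equipment, $150.00 or more → 11% → $20.07
Bike helmet $83.43: sports equipment, under $150.00 → 1.5% → $1.25
Cookbook $18.74: printed books → 4.75% → $0.89
Granola (1 lb) $8.20: unprepared food → 0% → $0.00
Ski goggles $65.11: sports equipment, under $150.00 → 1.5% → $0.98
Fishing rod $101.77: sports equipment, under $150.00 → 1.5% → $1.53
Laundry detergent $10.69: everything else → 5.75% → $0.61
Travel guide $15.96: printed books → 4.75% → $0.76
Basketball $35.13: sports equipment, under $150.00 → 1.5% → $0.53
Peanut butter $6.55: unprepared food → 0% → $0.00
Total tax = $0.34 + $20.07 + $1.25 + $0.89 + $0.98 + $1.53 + $0.61 + $0.76 + $0.53 = $26.96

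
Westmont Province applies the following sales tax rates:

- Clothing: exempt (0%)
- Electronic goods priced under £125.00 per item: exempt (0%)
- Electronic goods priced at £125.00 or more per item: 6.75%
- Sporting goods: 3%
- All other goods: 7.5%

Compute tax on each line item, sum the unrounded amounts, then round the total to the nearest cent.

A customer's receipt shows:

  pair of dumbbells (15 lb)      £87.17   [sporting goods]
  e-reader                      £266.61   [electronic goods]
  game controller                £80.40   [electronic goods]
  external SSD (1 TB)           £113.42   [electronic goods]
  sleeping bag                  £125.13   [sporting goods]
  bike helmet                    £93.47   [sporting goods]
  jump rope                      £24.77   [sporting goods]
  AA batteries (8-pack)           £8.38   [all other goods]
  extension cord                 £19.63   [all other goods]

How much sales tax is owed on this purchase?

Pair of dumbbells (15 lb) £87.17: sporting goods → 3% → £2.6151
E-reader £266.61: electronic goods, £125.00 or more → 6.75% → £17.996175
Game controller £80.40: electronic goods, under £125.00 → 0% → £0.00
External SSD (1 TB) £113.42: electronic goods, under £125.00 → 0% → £0.00
Sleeping bag £125.13: sporting goods → 3% → £3.7539
Bike helmet £93.47: sporting goods → 3% → £2.8041
Jump rope £24.77: sporting goods → 3% → £0.7431
AA batteries (8-pack) £8.38: all other goods → 7.5% → £0.6285
Extension cord £19.63: all other goods → 7.5% → £1.47225
Unrounded tax sum = £30.013125 → £30.01

£30.01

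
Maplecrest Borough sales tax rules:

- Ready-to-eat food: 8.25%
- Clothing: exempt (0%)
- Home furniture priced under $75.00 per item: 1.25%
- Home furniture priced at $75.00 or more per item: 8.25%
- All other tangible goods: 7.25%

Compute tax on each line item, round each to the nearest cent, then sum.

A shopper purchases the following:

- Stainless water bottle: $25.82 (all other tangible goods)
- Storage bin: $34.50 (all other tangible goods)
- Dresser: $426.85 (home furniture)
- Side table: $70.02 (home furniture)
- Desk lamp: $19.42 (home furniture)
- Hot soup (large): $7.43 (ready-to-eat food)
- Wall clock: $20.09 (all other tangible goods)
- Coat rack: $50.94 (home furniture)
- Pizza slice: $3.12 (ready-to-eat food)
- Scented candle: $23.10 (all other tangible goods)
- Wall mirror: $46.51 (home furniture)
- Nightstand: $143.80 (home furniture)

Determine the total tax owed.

Stainless water bottle $25.82: all other tangible goods → 7.25% → $1.87
Storage bin $34.50: all other tangible goods → 7.25% → $2.50
Dresser $426.85: home furniture, $75.00 or more → 8.25% → $35.22
Side table $70.02: home furniture, under $75.00 → 1.25% → $0.88
Desk lamp $19.42: home furniture, under $75.00 → 1.25% → $0.24
Hot soup (large) $7.43: ready-to-eat food → 8.25% → $0.61
Wall clock $20.09: all other tangible goods → 7.25% → $1.46
Coat rack $50.94: home furniture, under $75.00 → 1.25% → $0.64
Pizza slice $3.12: ready-to-eat food → 8.25% → $0.26
Scented candle $23.10: all other tangible goods → 7.25% → $1.67
Wall mirror $46.51: home furniture, under $75.00 → 1.25% → $0.58
Nightstand $143.80: home furniture, $75.00 or more → 8.25% → $11.86
Total tax = $1.87 + $2.50 + $35.22 + $0.88 + $0.24 + $0.61 + $1.46 + $0.64 + $0.26 + $1.67 + $0.58 + $11.86 = $57.79

$57.79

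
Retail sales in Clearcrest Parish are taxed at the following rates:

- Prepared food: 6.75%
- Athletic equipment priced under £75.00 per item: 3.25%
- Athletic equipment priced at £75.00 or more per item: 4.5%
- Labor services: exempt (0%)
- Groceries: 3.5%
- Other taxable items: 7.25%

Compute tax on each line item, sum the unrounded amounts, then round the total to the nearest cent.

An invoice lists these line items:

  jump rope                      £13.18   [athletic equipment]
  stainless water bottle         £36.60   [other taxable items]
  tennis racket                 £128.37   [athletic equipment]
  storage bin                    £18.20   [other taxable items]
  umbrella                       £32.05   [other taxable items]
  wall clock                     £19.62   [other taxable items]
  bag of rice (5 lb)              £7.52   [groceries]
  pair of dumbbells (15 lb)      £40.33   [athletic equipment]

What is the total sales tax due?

£15.50

Jump rope £13.18: athletic equipment, under £75.00 → 3.25% → £0.42835
Stainless water bottle £36.60: other taxable items → 7.25% → £2.6535
Tennis racket £128.37: athletic equipment, £75.00 or more → 4.5% → £5.77665
Storage bin £18.20: other taxable items → 7.25% → £1.3195
Umbrella £32.05: other taxable items → 7.25% → £2.323625
Wall clock £19.62: other taxable items → 7.25% → £1.42245
Bag of rice (5 lb) £7.52: groceries → 3.5% → £0.2632
Pair of dumbbells (15 lb) £40.33: athletic equipment, under £75.00 → 3.25% → £1.310725
Unrounded tax sum = £15.498 → £15.50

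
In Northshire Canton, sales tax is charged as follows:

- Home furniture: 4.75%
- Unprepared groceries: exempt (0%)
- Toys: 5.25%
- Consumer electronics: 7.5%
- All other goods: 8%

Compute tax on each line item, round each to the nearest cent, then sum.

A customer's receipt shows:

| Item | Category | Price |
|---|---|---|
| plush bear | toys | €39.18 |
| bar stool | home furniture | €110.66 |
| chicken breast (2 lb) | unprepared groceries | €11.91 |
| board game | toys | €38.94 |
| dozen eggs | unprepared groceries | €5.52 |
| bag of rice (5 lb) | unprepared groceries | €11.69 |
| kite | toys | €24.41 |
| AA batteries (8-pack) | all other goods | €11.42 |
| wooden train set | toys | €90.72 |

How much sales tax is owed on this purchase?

€16.31

Plush bear €39.18: toys → 5.25% → €2.06
Bar stool €110.66: home furniture → 4.75% → €5.26
Chicken breast (2 lb) €11.91: unprepared groceries → 0% → €0.00
Board game €38.94: toys → 5.25% → €2.04
Dozen eggs €5.52: unprepared groceries → 0% → €0.00
Bag of rice (5 lb) €11.69: unprepared groceries → 0% → €0.00
Kite €24.41: toys → 5.25% → €1.28
AA batteries (8-pack) €11.42: all other goods → 8% → €0.91
Wooden train set €90.72: toys → 5.25% → €4.76
Total tax = €2.06 + €5.26 + €2.04 + €1.28 + €0.91 + €4.76 = €16.31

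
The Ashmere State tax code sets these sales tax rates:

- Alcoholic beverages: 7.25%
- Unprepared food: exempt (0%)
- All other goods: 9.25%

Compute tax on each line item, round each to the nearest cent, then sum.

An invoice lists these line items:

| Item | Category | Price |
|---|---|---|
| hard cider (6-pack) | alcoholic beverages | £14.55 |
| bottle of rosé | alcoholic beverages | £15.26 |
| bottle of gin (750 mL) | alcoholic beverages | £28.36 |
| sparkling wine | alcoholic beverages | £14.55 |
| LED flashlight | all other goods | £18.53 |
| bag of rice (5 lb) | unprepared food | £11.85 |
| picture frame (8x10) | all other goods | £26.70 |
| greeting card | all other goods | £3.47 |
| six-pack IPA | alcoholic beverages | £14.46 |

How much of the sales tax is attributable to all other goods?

£4.50

LED flashlight £18.53: all other goods → 9.25% → £1.71
Picture frame (8x10) £26.70: all other goods → 9.25% → £2.47
Greeting card £3.47: all other goods → 9.25% → £0.32
Tax on all other goods = £1.71 + £2.47 + £0.32 = £4.50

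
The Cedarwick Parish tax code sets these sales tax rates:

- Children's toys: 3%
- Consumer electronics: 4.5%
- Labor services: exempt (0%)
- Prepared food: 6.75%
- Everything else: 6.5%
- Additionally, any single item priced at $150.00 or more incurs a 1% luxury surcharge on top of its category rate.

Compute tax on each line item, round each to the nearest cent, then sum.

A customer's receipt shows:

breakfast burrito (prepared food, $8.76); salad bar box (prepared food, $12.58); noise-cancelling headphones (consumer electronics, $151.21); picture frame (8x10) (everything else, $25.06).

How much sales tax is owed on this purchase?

Breakfast burrito $8.76: prepared food → 6.75% → $0.59
Salad bar box $12.58: prepared food → 6.75% → $0.85
Noise-cancelling headphones $151.21: consumer electronics → 4.5% + 1% surcharge = 5.5% → $8.32
Picture frame (8x10) $25.06: everything else → 6.5% → $1.63
Total tax = $0.59 + $0.85 + $8.32 + $1.63 = $11.39

$11.39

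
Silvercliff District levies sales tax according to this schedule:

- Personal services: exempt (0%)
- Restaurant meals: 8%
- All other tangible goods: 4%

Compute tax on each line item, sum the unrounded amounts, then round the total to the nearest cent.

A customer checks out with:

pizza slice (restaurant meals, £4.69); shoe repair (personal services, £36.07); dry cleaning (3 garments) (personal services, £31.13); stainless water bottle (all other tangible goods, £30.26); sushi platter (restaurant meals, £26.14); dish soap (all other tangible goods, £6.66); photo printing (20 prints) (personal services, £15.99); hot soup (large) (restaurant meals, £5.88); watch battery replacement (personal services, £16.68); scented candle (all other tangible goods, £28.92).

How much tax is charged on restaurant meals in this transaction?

£2.94

Pizza slice £4.69: restaurant meals → 8% → £0.3752
Sushi platter £26.14: restaurant meals → 8% → £2.0912
Hot soup (large) £5.88: restaurant meals → 8% → £0.4704
Tax on restaurant meals: unrounded sum = £2.9368 → £2.94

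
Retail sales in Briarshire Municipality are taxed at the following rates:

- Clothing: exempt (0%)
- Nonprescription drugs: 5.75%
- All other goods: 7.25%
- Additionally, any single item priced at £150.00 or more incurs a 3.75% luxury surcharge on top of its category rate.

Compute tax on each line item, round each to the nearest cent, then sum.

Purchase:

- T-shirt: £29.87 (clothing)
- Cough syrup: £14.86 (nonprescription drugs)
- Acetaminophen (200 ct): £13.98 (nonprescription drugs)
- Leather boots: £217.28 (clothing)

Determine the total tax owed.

£9.80

T-shirt £29.87: clothing → 0% → £0.00
Cough syrup £14.86: nonprescription drugs → 5.75% → £0.85
Acetaminophen (200 ct) £13.98: nonprescription drugs → 5.75% → £0.80
Leather boots £217.28: clothing → 0% + 3.75% surcharge = 3.75% → £8.15
Total tax = £0.85 + £0.80 + £8.15 = £9.80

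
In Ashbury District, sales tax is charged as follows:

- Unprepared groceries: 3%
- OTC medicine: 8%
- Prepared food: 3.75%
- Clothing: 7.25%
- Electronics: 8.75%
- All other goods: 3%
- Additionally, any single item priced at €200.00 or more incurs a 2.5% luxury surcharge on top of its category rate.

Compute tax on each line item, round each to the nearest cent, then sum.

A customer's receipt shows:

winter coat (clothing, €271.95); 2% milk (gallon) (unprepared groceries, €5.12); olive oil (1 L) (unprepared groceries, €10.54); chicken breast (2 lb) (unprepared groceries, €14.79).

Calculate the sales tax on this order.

€27.43

Winter coat €271.95: clothing → 7.25% + 2.5% surcharge = 9.75% → €26.52
2% milk (gallon) €5.12: unprepared groceries → 3% → €0.15
Olive oil (1 L) €10.54: unprepared groceries → 3% → €0.32
Chicken breast (2 lb) €14.79: unprepared groceries → 3% → €0.44
Total tax = €26.52 + €0.15 + €0.32 + €0.44 = €27.43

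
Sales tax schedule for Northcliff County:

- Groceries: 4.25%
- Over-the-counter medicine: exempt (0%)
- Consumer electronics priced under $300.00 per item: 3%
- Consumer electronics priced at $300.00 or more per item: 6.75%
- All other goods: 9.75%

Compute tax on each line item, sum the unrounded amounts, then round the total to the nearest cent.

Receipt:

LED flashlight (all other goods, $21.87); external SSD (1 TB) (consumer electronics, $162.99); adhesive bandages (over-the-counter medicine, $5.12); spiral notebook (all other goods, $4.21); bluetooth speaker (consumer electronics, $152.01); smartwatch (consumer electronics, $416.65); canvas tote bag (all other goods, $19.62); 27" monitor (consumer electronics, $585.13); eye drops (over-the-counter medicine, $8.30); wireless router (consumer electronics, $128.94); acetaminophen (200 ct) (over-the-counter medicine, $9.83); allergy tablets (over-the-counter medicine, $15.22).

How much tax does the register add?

LED flashlight $21.87: all other goods → 9.75% → $2.132325
External SSD (1 TB) $162.99: consumer electronics, under $300.00 → 3% → $4.8897
Adhesive bandages $5.12: over-the-counter medicine → 0% → $0.00
Spiral notebook $4.21: all other goods → 9.75% → $0.410475
Bluetooth speaker $152.01: consumer electronics, under $300.00 → 3% → $4.5603
Smartwatch $416.65: consumer electronics, $300.00 or more → 6.75% → $28.123875
Canvas tote bag $19.62: all other goods → 9.75% → $1.91295
27" monitor $585.13: consumer electronics, $300.00 or more → 6.75% → $39.496275
Eye drops $8.30: over-the-counter medicine → 0% → $0.00
Wireless router $128.94: consumer electronics, under $300.00 → 3% → $3.8682
Acetaminophen (200 ct) $9.83: over-the-counter medicine → 0% → $0.00
Allergy tablets $15.22: over-the-counter medicine → 0% → $0.00
Unrounded tax sum = $85.3941 → $85.39

$85.39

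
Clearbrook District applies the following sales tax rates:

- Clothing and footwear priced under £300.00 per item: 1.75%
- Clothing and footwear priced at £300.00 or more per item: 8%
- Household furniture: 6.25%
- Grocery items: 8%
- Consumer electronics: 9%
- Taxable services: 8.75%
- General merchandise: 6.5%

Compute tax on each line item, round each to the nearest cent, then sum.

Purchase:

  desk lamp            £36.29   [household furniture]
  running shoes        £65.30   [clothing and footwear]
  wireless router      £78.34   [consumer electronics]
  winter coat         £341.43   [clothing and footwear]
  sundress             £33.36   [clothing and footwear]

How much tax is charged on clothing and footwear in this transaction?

£29.03

Running shoes £65.30: clothing and footwear, under £300.00 → 1.75% → £1.14
Winter coat £341.43: clothing and footwear, £300.00 or more → 8% → £27.31
Sundress £33.36: clothing and footwear, under £300.00 → 1.75% → £0.58
Tax on clothing and footwear = £1.14 + £27.31 + £0.58 = £29.03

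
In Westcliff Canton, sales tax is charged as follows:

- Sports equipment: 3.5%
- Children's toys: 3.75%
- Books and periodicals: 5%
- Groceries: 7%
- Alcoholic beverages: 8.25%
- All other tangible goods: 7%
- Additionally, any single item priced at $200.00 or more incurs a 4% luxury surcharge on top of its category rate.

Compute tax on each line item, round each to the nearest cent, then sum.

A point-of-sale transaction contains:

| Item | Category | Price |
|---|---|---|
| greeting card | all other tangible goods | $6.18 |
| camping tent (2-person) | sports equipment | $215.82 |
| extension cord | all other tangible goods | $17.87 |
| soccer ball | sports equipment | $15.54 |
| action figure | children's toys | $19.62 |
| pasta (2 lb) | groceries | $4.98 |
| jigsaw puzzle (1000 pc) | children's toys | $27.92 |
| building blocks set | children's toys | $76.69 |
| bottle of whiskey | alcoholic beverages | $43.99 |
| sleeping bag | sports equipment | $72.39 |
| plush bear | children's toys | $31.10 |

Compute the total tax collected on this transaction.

Greeting card $6.18: all other tangible goods → 7% → $0.43
Camping tent (2-person) $215.82: sports equipment → 3.5% + 4% surcharge = 7.5% → $16.19
Extension cord $17.87: all other tangible goods → 7% → $1.25
Soccer ball $15.54: sports equipment → 3.5% → $0.54
Action figure $19.62: children's toys → 3.75% → $0.74
Pasta (2 lb) $4.98: groceries → 7% → $0.35
Jigsaw puzzle (1000 pc) $27.92: children's toys → 3.75% → $1.05
Building blocks set $76.69: children's toys → 3.75% → $2.88
Bottle of whiskey $43.99: alcoholic beverages → 8.25% → $3.63
Sleeping bag $72.39: sports equipment → 3.5% → $2.53
Plush bear $31.10: children's toys → 3.75% → $1.17
Total tax = $0.43 + $16.19 + $1.25 + $0.54 + $0.74 + $0.35 + $1.05 + $2.88 + $3.63 + $2.53 + $1.17 = $30.76

$30.76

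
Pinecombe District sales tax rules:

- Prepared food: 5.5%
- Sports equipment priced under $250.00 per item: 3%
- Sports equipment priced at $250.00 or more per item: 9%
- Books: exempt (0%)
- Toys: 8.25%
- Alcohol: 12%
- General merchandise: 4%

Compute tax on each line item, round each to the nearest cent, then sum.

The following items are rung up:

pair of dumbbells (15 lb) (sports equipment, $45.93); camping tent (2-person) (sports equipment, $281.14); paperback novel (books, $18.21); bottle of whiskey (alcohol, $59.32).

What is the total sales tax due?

$33.80

Pair of dumbbells (15 lb) $45.93: sports equipment, under $250.00 → 3% → $1.38
Camping tent (2-person) $281.14: sports equipment, $250.00 or more → 9% → $25.30
Paperback novel $18.21: books → 0% → $0.00
Bottle of whiskey $59.32: alcohol → 12% → $7.12
Total tax = $1.38 + $25.30 + $7.12 = $33.80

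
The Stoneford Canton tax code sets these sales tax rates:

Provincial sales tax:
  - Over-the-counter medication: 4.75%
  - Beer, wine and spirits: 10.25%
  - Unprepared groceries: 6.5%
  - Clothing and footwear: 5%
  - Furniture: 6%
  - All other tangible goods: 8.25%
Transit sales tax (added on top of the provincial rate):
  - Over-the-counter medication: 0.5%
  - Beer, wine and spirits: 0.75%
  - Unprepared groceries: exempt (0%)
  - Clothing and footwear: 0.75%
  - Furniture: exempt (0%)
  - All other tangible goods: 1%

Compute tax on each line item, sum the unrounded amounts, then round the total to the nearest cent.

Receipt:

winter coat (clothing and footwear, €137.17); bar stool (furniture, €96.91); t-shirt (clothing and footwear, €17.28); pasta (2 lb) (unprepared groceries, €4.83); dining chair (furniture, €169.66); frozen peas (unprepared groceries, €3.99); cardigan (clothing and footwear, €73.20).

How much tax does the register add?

€29.66

Winter coat €137.17: clothing and footwear → 5% + 0.75% transit = 5.75% → €7.887275
Bar stool €96.91: furniture → 6% + 0% transit = 6% → €5.8146
T-shirt €17.28: clothing and footwear → 5% + 0.75% transit = 5.75% → €0.9936
Pasta (2 lb) €4.83: unprepared groceries → 6.5% + 0% transit = 6.5% → €0.31395
Dining chair €169.66: furniture → 6% + 0% transit = 6% → €10.1796
Frozen peas €3.99: unprepared groceries → 6.5% + 0% transit = 6.5% → €0.25935
Cardigan €73.20: clothing and footwear → 5% + 0.75% transit = 5.75% → €4.209
Unrounded tax sum = €29.657375 → €29.66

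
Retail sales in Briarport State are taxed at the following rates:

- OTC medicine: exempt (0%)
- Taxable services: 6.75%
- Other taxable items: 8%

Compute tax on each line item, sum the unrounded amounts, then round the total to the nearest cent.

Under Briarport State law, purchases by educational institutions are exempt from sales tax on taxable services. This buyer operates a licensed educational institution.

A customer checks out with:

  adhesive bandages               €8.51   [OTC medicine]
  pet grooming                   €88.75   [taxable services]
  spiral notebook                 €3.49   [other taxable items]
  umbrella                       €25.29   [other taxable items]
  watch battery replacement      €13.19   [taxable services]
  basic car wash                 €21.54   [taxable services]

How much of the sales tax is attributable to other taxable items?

Spiral notebook €3.49: other taxable items → 8% → €0.2792
Umbrella €25.29: other taxable items → 8% → €2.0232
Tax on other taxable items: unrounded sum = €2.3024 → €2.30

€2.30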